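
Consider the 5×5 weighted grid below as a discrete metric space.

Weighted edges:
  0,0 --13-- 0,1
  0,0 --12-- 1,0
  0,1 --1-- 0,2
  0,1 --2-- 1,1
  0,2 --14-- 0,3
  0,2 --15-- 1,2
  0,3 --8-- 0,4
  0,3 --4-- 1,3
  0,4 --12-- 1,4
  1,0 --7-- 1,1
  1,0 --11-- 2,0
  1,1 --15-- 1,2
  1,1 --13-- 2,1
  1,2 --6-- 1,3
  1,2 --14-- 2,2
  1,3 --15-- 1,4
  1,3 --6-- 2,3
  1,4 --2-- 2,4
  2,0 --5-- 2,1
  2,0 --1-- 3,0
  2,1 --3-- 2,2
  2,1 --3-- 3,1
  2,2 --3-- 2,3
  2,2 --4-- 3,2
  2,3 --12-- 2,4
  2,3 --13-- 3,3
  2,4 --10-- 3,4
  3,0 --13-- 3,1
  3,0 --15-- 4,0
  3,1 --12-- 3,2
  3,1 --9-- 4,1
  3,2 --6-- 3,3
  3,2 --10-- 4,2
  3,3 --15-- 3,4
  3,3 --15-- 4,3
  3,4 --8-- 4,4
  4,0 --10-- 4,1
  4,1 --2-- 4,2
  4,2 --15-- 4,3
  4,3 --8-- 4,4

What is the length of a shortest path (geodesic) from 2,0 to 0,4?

Shortest path: 2,0 → 2,1 → 2,2 → 2,3 → 1,3 → 0,3 → 0,4, total weight = 29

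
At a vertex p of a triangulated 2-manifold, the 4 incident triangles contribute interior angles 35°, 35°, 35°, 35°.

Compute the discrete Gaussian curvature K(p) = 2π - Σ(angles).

Sum of angles = 140°. K = 360° - 140° = 220°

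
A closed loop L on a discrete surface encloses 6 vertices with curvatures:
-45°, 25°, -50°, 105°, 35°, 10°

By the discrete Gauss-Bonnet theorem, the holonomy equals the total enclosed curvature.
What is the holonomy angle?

Holonomy = total enclosed curvature = (-45°) + 25° + (-50°) + 105° + 35° + 10° = 80°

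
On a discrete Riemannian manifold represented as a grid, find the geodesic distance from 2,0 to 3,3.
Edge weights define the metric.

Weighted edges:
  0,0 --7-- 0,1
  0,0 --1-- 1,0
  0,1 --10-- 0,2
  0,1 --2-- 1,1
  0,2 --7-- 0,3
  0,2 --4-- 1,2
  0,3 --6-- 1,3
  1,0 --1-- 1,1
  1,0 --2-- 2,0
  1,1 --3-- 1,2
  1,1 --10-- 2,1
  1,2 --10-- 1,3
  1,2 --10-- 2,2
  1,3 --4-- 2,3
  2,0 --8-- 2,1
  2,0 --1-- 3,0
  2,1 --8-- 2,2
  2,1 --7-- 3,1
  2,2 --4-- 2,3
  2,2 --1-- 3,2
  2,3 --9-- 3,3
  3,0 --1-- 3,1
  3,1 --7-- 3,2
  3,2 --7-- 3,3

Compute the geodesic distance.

Shortest path: 2,0 → 3,0 → 3,1 → 3,2 → 3,3, total weight = 16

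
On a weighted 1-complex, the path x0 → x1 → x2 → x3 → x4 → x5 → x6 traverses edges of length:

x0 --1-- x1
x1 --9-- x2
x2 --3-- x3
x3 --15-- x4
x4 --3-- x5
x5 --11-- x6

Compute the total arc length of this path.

Arc length = 1 + 9 + 3 + 15 + 3 + 11 = 42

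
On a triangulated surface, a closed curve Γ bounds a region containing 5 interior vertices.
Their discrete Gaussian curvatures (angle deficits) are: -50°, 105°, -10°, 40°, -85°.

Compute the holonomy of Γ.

Holonomy = total enclosed curvature = (-50°) + 105° + (-10°) + 40° + (-85°) = 0°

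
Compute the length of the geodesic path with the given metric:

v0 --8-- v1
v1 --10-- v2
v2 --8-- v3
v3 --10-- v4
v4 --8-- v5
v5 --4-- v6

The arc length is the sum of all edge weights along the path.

Arc length = 8 + 10 + 8 + 10 + 8 + 4 = 48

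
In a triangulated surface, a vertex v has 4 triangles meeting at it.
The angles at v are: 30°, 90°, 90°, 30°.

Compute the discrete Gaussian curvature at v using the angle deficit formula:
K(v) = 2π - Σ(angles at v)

Sum of angles = 240°. K = 360° - 240° = 120° = 2π/3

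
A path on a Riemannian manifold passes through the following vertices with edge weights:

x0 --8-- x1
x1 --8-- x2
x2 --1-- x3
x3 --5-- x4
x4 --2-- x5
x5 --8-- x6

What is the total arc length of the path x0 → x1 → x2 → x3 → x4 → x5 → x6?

Arc length = 8 + 8 + 1 + 5 + 2 + 8 = 32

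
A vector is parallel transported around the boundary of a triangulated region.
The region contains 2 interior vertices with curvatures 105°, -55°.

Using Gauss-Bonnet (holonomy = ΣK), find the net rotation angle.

Holonomy = total enclosed curvature = 105° + (-55°) = 50°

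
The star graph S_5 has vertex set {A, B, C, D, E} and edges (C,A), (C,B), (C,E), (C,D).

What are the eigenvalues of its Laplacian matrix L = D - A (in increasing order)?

The star S_5 is the complete bipartite graph K_{1,4} (one hub of degree 4, 4 leaves of degree 1). The Laplacian spectrum of K_{p,q} is 0, p (multiplicity q−1), q (multiplicity p−1), p+q. With p = 1, q = 4: 0 once, 1 with multiplicity 3, and 5 once. (Check: trace L = sum of degrees = 8 = 3·1 + 5.)
Laplacian eigenvalues (increasing order): [0.0, 1.0, 1.0, 1.0, 5.0]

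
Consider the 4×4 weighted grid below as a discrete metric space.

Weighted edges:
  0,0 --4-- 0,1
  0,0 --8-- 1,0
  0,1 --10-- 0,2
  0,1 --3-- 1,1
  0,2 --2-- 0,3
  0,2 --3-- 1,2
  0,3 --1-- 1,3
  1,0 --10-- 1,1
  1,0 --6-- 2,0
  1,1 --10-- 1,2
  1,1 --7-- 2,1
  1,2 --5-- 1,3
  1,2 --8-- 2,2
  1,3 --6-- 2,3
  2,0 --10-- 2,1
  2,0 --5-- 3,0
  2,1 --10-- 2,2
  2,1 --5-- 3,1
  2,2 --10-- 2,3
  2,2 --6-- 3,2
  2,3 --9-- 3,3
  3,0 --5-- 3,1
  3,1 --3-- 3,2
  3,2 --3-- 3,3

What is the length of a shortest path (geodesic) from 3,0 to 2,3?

Shortest path: 3,0 → 3,1 → 3,2 → 3,3 → 2,3, total weight = 20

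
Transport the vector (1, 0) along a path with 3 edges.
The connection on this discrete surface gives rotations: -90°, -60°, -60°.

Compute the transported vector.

Total rotation: (-90°) + (-60°) + (-60°) = -210° ≡ 150° (mod 360°). Final vector: (-0.8660, 0.5000)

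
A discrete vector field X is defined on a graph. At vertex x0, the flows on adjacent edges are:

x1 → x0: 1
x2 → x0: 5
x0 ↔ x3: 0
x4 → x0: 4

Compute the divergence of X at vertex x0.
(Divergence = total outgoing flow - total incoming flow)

Divergence = sum of outgoing flows = (-1) + (-5) + 0 + (-4) = -10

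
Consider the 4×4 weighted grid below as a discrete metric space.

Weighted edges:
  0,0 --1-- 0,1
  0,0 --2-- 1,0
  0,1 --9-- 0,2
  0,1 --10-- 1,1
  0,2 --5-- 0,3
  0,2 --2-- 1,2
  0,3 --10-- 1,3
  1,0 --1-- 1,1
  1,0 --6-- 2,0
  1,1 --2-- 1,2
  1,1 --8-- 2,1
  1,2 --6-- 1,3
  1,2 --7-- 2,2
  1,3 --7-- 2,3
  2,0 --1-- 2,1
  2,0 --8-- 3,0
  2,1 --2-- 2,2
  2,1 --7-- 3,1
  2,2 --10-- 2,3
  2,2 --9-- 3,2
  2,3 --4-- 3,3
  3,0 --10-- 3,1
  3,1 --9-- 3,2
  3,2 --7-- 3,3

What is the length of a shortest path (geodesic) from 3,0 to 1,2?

Shortest path: 3,0 → 2,0 → 1,0 → 1,1 → 1,2, total weight = 17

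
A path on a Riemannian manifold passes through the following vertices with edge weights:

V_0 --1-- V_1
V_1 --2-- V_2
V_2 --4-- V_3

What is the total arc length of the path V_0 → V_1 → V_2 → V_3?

Arc length = 1 + 2 + 4 = 7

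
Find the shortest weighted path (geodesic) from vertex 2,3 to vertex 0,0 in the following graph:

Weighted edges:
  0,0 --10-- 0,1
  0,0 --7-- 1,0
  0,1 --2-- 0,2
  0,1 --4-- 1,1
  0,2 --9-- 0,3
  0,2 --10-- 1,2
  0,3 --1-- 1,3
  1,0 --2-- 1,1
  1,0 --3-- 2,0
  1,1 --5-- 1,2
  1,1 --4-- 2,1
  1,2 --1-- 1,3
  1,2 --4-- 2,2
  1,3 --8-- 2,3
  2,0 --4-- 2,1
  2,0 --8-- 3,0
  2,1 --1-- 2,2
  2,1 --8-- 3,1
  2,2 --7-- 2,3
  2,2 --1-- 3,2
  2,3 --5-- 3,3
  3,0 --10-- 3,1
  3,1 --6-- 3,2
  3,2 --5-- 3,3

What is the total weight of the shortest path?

Shortest path: 2,3 → 2,2 → 2,1 → 1,1 → 1,0 → 0,0, total weight = 21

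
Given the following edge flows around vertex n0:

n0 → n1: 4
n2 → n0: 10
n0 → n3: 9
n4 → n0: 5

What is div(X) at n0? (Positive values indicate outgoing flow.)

Divergence = sum of outgoing flows = 4 + (-10) + 9 + (-5) = -2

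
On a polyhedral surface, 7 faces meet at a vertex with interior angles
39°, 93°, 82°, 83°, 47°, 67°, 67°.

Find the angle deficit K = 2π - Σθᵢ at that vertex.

Sum of angles = 478°. K = 360° - 478° = -118° = -59π/90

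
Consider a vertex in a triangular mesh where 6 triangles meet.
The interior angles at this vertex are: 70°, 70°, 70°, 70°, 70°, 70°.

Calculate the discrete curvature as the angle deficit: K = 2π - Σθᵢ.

Sum of angles = 420°. K = 360° - 420° = -60° = -π/3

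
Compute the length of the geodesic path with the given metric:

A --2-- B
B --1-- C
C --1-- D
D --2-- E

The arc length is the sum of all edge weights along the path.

Arc length = 2 + 1 + 1 + 2 = 6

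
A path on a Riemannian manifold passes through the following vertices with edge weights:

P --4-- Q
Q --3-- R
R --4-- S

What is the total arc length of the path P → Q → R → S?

Arc length = 4 + 3 + 4 = 11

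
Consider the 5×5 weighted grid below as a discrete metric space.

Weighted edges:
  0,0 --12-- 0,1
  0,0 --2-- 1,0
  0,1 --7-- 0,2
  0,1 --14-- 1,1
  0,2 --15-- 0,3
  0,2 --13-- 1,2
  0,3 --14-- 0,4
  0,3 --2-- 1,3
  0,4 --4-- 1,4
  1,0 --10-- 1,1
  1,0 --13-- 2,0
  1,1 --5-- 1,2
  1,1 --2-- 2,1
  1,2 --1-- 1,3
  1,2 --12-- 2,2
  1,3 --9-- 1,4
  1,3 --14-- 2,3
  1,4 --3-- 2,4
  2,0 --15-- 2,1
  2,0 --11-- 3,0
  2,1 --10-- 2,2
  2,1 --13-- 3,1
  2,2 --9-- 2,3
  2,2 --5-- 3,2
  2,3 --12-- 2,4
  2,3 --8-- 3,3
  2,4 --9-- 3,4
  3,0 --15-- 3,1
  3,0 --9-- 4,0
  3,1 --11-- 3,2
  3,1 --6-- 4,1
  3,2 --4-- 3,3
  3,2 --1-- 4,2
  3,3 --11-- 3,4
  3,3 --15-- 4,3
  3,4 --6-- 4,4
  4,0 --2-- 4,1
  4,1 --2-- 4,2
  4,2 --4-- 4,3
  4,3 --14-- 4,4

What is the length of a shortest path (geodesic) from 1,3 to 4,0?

Shortest path: 1,3 → 1,2 → 2,2 → 3,2 → 4,2 → 4,1 → 4,0, total weight = 23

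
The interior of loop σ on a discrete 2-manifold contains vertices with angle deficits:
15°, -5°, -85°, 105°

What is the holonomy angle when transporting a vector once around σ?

Holonomy = total enclosed curvature = 15° + (-5°) + (-85°) + 105° = 30°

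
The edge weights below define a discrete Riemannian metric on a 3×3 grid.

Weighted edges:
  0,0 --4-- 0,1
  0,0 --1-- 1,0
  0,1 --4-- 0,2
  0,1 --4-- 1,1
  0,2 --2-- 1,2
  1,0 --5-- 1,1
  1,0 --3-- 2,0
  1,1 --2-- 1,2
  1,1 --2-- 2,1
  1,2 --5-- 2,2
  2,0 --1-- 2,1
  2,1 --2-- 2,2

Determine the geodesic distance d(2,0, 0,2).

Shortest path: 2,0 → 2,1 → 1,1 → 1,2 → 0,2, total weight = 7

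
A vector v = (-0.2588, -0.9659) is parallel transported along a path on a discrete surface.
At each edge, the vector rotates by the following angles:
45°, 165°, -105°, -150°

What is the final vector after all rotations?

Total rotation: 45° + 165° + (-105°) + (-150°) = -45°. Final vector: (-0.8660, -0.5000)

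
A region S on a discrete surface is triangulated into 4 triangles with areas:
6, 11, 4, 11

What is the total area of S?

6 + 11 + 4 + 11 = 32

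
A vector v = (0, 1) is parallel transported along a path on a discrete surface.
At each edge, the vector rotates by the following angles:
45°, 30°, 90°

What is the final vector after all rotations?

Total rotation: 45° + 30° + 90° = 165°. Final vector: (-0.2588, -0.9659)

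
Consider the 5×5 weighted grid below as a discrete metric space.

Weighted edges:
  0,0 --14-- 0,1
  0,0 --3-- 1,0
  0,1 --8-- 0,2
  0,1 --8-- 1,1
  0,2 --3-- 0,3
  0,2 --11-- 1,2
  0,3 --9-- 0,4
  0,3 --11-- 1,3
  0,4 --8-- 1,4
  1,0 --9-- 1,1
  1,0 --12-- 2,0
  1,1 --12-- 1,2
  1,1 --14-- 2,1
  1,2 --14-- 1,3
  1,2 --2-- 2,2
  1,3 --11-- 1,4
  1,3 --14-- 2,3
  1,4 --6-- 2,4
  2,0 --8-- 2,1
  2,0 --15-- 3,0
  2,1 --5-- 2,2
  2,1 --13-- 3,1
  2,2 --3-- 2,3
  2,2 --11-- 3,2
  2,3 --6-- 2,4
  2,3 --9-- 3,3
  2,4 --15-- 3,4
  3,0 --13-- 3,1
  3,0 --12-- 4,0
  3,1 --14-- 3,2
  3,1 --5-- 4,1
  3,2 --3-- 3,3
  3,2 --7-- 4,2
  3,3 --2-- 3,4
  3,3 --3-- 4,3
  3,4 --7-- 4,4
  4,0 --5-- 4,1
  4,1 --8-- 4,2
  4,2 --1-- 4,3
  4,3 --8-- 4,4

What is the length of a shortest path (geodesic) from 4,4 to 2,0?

Shortest path: 4,4 → 3,4 → 3,3 → 2,3 → 2,2 → 2,1 → 2,0, total weight = 34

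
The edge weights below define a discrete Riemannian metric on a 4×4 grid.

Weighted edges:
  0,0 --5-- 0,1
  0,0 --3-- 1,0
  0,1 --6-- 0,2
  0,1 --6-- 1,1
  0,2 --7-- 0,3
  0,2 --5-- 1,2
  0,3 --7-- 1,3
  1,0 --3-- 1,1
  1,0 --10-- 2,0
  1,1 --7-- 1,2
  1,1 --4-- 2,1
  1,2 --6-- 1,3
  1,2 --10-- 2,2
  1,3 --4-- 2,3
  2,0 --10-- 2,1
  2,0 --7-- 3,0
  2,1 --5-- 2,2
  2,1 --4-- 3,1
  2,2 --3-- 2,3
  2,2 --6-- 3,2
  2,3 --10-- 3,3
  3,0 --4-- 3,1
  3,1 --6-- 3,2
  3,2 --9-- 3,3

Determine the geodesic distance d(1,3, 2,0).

Shortest path: 1,3 → 2,3 → 2,2 → 2,1 → 2,0, total weight = 22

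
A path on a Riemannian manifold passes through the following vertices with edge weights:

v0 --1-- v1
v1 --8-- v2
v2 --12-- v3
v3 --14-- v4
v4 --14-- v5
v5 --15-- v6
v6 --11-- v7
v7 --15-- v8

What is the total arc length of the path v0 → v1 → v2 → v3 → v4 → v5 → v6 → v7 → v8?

Arc length = 1 + 8 + 12 + 14 + 14 + 15 + 11 + 15 = 90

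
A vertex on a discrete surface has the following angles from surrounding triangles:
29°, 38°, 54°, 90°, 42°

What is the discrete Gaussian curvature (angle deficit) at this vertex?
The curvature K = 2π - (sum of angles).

Sum of angles = 253°. K = 360° - 253° = 107° = 107π/180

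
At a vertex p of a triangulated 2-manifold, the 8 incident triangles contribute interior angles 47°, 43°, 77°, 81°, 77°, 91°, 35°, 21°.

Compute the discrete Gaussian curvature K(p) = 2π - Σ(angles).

Sum of angles = 472°. K = 360° - 472° = -112° = -28π/45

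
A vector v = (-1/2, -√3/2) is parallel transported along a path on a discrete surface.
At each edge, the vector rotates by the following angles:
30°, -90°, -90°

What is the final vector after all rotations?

Total rotation: 30° + (-90°) + (-90°) = -150°. Final vector: (0, 1)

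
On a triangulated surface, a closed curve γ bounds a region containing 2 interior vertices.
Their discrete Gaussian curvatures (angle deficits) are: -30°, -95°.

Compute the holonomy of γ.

Holonomy = total enclosed curvature = (-30°) + (-95°) = -125°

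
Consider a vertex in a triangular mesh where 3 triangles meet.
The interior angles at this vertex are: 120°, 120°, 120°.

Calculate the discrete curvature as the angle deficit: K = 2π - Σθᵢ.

Sum of angles = 360°. K = 360° - 360° = 0°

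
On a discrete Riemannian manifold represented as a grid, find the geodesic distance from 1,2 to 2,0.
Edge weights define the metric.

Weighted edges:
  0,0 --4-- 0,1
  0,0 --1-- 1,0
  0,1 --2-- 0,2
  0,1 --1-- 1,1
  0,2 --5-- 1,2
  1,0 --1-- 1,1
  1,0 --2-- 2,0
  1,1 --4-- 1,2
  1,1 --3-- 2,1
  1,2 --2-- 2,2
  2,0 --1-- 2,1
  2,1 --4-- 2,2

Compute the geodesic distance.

Shortest path: 1,2 → 1,1 → 1,0 → 2,0, total weight = 7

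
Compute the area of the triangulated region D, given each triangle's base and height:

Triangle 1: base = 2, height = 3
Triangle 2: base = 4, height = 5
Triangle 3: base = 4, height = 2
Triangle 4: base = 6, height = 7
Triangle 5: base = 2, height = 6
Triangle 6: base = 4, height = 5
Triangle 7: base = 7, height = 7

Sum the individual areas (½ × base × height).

(1/2)×2×3 + (1/2)×4×5 + (1/2)×4×2 + (1/2)×6×7 + (1/2)×2×6 + (1/2)×4×5 + (1/2)×7×7 = 78.5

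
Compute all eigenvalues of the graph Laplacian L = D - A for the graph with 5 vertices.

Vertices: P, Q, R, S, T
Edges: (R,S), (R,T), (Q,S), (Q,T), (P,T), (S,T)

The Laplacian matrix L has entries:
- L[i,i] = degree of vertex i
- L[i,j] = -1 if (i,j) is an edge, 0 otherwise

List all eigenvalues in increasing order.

Degrees: deg(P) = 1, deg(Q) = 2, deg(R) = 2, deg(S) = 3, deg(T) = 4.
L = D − A with rows/columns ordered (P, Q, R, S, T):
  [ 1,  0,  0,  0, -1]
  [ 0,  2,  0, -1, -1]
  [ 0,  0,  2, -1, -1]
  [ 0, -1, -1,  3, -1]
  [-1, -1, -1, -1,  4]
Characteristic polynomial: det(λI − L) = λ(λ − 1)(λ − 2)(λ − 4)(λ − 5).
Roots: λ = 0; (λ − 1) = 0 ⇒ λ = 1; (λ − 2) = 0 ⇒ λ = 2; (λ − 4) = 0 ⇒ λ = 4; (λ − 5) = 0 ⇒ λ = 5.
(Check: the roots sum (with multiplicity) to 12, matching trace L = Σdeg = 2·6 = 12.)
Laplacian eigenvalues (increasing order): [0.0, 1.0, 2.0, 4.0, 5.0]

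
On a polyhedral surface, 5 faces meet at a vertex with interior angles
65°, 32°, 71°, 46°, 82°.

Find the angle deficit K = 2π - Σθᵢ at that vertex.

Sum of angles = 296°. K = 360° - 296° = 64° = 16π/45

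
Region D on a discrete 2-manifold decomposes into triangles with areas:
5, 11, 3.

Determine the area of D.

5 + 11 + 3 = 19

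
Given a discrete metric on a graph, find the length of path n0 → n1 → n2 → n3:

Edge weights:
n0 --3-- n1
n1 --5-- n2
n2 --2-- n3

Arc length = 3 + 5 + 2 = 10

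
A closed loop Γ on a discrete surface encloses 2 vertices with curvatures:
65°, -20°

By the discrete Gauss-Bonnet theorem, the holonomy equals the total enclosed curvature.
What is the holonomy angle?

Holonomy = total enclosed curvature = 65° + (-20°) = 45°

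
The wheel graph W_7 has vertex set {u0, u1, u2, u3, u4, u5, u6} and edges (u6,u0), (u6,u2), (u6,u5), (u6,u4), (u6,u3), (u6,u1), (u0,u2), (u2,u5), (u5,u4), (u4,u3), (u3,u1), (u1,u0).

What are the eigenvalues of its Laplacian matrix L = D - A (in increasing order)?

The wheel W_7 is the join K_1 ∨ C_6 (a hub joined to every vertex of a cycle of length 6). For a join G ∨ H (G on p vertices, H on q vertices) the Laplacian spectrum is 0, p+q, the eigenvalues of L(G) other than one 0 each shifted by +q, and the eigenvalues of L(H) other than one 0 each shifted by +p. With G = K_1 (p = 1, nothing left after dropping its 0) and H = C_6 (q = 6, eigenvalues 2 − 2cos(2πk/6), k = 0, …, 5; drop k = 0), the spectrum of W_7 is 0, 7, and 1 + (2 − 2cos(2πk/6)) = 3 − 2cos(2πk/6) for k = 1, …, 5:
k=1: 3 − 2cos(π/3) = 2.0; k=2: 3 − 2cos(2π/3) = 4.0; k=3: 3 − 2cos(π) = 5.0; k=4: 3 − 2cos(4π/3) = 4.0; k=5: 3 − 2cos(5π/3) = 2.0.
Laplacian eigenvalues (increasing order): [0.0, 2.0, 2.0, 4.0, 4.0, 5.0, 7.0]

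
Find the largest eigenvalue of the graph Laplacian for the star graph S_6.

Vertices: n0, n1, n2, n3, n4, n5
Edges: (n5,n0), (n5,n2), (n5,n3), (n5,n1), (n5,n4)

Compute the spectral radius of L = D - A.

The star S_6 is the complete bipartite graph K_{1,5} (one hub of degree 5, 5 leaves of degree 1). The Laplacian spectrum of K_{p,q} is 0, p (multiplicity q−1), q (multiplicity p−1), p+q. With p = 1, q = 5: 0 once, 1 with multiplicity 4, and 6 once. (Check: trace L = sum of degrees = 10 = 4·1 + 6.)
Laplacian eigenvalues: [0.0, 1.0, 1.0, 1.0, 1.0, 6.0]. Largest eigenvalue (spectral radius) = 6.0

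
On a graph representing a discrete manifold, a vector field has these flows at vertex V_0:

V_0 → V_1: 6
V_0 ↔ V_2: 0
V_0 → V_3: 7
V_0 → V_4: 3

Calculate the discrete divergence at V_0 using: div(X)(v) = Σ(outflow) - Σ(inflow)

Divergence = sum of outgoing flows = 6 + 0 + 7 + 3 = 16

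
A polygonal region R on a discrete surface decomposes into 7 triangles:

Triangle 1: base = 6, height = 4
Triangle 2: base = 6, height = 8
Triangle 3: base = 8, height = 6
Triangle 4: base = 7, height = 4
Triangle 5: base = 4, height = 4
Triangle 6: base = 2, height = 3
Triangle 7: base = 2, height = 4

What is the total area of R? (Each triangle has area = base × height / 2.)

(1/2)×6×4 + (1/2)×6×8 + (1/2)×8×6 + (1/2)×7×4 + (1/2)×4×4 + (1/2)×2×3 + (1/2)×2×4 = 89.0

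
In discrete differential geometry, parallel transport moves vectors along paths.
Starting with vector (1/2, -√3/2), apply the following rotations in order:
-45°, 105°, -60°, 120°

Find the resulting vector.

Total rotation: (-45°) + 105° + (-60°) + 120° = 120°. Final vector: (0.5000, 0.8660)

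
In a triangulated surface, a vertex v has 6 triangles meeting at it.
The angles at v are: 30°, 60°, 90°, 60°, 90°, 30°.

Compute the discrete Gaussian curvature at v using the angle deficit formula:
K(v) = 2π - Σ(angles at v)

Sum of angles = 360°. K = 360° - 360° = 0° = 0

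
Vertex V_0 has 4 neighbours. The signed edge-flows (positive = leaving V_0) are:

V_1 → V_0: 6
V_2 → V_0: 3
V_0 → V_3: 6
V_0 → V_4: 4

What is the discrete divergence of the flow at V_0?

Divergence = sum of outgoing flows = (-6) + (-3) + 6 + 4 = 1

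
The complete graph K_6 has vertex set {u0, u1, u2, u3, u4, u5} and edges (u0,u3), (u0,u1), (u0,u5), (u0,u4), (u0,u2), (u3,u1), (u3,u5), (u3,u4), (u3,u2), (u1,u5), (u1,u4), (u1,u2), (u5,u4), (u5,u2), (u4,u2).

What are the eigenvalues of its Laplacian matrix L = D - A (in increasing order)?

For the complete graph K_n, L = nI − J (J = all-ones matrix). J has eigenvalues n (once, eigenvector 𝟙) and 0 (multiplicity n−1), so L has eigenvalues 0 (once) and n (multiplicity n−1). Here n = 6: eigenvalue 0 once and 6 with multiplicity 5.
Laplacian eigenvalues (increasing order): [0.0, 6.0, 6.0, 6.0, 6.0, 6.0]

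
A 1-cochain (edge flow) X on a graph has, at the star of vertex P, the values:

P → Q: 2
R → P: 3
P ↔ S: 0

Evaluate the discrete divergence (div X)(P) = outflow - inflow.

Divergence = sum of outgoing flows = 2 + (-3) + 0 = -1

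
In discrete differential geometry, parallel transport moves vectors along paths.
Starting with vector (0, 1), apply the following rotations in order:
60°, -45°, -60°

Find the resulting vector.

Total rotation: 60° + (-45°) + (-60°) = -45°. Final vector: (0.7071, 0.7071)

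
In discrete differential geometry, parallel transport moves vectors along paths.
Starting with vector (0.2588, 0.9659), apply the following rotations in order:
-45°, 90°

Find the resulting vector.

Total rotation: (-45°) + 90° = 45°. Final vector: (-0.5000, 0.8660)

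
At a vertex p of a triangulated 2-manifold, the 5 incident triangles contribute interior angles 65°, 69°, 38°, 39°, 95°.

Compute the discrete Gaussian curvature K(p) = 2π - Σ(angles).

Sum of angles = 306°. K = 360° - 306° = 54° = 3π/10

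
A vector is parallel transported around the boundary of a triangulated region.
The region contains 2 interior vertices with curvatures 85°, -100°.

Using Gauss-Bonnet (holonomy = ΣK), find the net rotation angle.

Holonomy = total enclosed curvature = 85° + (-100°) = -15°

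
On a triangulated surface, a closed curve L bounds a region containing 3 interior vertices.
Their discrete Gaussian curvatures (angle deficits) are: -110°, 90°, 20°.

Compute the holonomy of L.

Holonomy = total enclosed curvature = (-110°) + 90° + 20° = 0°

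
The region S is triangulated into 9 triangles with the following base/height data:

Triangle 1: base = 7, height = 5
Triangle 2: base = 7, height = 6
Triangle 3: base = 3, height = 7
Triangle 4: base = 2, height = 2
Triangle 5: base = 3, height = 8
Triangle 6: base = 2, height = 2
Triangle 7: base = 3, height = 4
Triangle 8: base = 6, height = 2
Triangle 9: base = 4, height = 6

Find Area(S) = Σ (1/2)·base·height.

(1/2)×7×5 + (1/2)×7×6 + (1/2)×3×7 + (1/2)×2×2 + (1/2)×3×8 + (1/2)×2×2 + (1/2)×3×4 + (1/2)×6×2 + (1/2)×4×6 = 89.0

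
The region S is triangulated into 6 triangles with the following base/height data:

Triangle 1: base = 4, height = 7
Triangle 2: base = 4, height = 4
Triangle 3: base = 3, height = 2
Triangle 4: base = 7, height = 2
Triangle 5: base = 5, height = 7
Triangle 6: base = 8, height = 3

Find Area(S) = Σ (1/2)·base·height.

(1/2)×4×7 + (1/2)×4×4 + (1/2)×3×2 + (1/2)×7×2 + (1/2)×5×7 + (1/2)×8×3 = 61.5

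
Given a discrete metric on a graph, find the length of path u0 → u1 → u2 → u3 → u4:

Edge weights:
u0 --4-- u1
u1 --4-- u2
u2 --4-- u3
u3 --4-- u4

Arc length = 4 + 4 + 4 + 4 = 16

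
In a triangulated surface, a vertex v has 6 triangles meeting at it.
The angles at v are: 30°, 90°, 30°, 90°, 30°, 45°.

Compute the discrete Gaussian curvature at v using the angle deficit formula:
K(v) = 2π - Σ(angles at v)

Sum of angles = 315°. K = 360° - 315° = 45° = π/4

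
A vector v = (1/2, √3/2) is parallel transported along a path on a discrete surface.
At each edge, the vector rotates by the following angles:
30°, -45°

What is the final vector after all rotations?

Total rotation: 30° + (-45°) = -15°. Final vector: (0.7071, 0.7071)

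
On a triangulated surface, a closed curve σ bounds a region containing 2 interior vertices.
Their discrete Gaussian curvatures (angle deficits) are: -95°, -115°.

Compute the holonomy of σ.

Holonomy = total enclosed curvature = (-95°) + (-115°) = -210°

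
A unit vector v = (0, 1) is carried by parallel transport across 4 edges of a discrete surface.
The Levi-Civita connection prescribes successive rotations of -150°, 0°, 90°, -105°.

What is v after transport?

Total rotation: (-150°) + 0° + 90° + (-105°) = -165°. Final vector: (0.2588, -0.9659)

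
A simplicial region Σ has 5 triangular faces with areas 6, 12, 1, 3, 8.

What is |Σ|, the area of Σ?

6 + 12 + 1 + 3 + 8 = 30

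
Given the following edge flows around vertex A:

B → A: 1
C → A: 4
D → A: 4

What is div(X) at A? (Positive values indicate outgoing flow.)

Divergence = sum of outgoing flows = (-1) + (-4) + (-4) = -9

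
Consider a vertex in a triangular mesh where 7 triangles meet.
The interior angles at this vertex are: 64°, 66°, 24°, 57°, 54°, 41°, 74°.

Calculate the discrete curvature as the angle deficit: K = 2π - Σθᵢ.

Sum of angles = 380°. K = 360° - 380° = -20° = -π/9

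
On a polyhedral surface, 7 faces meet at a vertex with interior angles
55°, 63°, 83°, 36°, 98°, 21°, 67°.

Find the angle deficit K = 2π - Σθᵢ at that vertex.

Sum of angles = 423°. K = 360° - 423° = -63° = -7π/20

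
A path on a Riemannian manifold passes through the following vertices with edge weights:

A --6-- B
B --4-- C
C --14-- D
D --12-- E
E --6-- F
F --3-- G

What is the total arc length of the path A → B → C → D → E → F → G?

Arc length = 6 + 4 + 14 + 12 + 6 + 3 = 45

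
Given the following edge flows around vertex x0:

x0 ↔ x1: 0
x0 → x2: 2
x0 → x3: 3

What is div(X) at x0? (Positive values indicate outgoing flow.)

Divergence = sum of outgoing flows = 0 + 2 + 3 = 5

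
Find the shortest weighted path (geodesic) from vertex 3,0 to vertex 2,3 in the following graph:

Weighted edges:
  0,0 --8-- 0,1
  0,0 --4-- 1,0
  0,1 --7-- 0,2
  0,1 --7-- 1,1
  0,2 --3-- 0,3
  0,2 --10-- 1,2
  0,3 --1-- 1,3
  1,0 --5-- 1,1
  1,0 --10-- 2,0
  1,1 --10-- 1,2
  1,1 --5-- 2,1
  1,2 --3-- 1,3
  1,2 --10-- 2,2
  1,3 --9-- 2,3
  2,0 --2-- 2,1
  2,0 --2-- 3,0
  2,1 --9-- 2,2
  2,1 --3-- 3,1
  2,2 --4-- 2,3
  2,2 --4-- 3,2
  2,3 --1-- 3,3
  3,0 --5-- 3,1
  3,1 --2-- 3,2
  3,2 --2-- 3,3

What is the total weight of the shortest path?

Shortest path: 3,0 → 3,1 → 3,2 → 3,3 → 2,3, total weight = 10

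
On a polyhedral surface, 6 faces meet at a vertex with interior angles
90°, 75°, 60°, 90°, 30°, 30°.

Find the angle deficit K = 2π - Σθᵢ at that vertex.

Sum of angles = 375°. K = 360° - 375° = -15°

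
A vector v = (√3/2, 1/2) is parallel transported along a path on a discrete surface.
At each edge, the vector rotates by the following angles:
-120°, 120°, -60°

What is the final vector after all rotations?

Total rotation: (-120°) + 120° + (-60°) = -60°. Final vector: (0.8660, -0.5000)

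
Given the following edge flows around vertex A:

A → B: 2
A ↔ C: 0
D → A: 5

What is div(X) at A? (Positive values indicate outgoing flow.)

Divergence = sum of outgoing flows = 2 + 0 + (-5) = -3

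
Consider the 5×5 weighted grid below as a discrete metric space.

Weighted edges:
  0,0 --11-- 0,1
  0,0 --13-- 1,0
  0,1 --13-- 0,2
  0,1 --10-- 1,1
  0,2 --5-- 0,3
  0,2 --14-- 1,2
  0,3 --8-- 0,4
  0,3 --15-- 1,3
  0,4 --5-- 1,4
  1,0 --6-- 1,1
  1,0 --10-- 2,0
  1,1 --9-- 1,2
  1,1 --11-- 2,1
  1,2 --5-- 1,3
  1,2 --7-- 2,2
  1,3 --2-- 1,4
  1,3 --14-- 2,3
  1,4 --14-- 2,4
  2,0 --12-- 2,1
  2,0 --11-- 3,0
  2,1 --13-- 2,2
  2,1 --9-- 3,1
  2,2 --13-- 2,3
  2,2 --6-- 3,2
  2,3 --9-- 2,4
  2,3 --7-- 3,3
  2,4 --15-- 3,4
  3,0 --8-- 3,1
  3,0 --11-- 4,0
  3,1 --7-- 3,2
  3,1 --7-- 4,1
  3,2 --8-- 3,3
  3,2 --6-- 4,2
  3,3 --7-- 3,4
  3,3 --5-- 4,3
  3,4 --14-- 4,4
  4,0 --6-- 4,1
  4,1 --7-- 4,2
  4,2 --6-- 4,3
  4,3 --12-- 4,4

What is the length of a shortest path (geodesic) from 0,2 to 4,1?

Shortest path: 0,2 → 1,2 → 2,2 → 3,2 → 4,2 → 4,1, total weight = 40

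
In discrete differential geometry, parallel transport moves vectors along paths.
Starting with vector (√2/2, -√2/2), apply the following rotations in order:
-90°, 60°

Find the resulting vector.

Total rotation: (-90°) + 60° = -30°. Final vector: (0.2588, -0.9659)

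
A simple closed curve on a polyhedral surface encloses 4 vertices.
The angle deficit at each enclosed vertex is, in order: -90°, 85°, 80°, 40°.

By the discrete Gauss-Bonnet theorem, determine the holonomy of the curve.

Holonomy = total enclosed curvature = (-90°) + 85° + 80° + 40° = 115°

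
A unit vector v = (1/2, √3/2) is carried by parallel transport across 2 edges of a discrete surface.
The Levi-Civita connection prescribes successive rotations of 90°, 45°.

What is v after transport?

Total rotation: 90° + 45° = 135°. Final vector: (-0.9659, -0.2588)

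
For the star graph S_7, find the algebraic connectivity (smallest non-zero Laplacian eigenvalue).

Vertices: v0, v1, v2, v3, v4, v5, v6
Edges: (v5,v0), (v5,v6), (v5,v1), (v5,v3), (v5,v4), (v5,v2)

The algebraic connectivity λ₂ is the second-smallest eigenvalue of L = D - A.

The star S_7 is the complete bipartite graph K_{1,6} (one hub of degree 6, 6 leaves of degree 1). The Laplacian spectrum of K_{p,q} is 0, p (multiplicity q−1), q (multiplicity p−1), p+q. With p = 1, q = 6: 0 once, 1 with multiplicity 5, and 7 once. (Check: trace L = sum of degrees = 12 = 5·1 + 7.)
Laplacian eigenvalues: [0.0, 1.0, 1.0, 1.0, 1.0, 1.0, 7.0]. Algebraic connectivity (smallest non-zero eigenvalue) = 1.0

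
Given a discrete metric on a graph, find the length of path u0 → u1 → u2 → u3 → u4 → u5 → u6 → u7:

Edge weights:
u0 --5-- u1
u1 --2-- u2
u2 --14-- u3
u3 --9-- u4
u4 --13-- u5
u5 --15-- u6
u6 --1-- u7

Arc length = 5 + 2 + 14 + 9 + 13 + 15 + 1 = 59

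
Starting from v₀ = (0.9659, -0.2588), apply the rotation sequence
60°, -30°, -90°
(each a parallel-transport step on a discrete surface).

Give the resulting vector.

Total rotation: 60° + (-30°) + (-90°) = -60°. Final vector: (0.2588, -0.9659)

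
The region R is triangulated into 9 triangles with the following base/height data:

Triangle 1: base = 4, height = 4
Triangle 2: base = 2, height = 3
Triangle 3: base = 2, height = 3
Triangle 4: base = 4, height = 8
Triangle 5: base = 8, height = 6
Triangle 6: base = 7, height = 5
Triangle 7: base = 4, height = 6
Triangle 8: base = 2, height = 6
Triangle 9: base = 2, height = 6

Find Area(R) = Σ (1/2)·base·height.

(1/2)×4×4 + (1/2)×2×3 + (1/2)×2×3 + (1/2)×4×8 + (1/2)×8×6 + (1/2)×7×5 + (1/2)×4×6 + (1/2)×2×6 + (1/2)×2×6 = 95.5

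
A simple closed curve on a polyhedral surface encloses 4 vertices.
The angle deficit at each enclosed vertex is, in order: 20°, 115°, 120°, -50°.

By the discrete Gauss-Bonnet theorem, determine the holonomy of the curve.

Holonomy = total enclosed curvature = 20° + 115° + 120° + (-50°) = 205°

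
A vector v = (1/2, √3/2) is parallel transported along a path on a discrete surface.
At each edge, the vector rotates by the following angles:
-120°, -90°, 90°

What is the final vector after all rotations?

Total rotation: (-120°) + (-90°) + 90° = -120°. Final vector: (0.5000, -0.8660)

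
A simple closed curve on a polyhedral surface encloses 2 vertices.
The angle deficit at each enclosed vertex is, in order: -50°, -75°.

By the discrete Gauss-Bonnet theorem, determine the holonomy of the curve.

Holonomy = total enclosed curvature = (-50°) + (-75°) = -125°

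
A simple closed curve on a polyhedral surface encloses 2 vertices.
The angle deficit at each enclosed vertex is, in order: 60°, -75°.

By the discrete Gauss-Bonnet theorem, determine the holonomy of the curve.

Holonomy = total enclosed curvature = 60° + (-75°) = -15°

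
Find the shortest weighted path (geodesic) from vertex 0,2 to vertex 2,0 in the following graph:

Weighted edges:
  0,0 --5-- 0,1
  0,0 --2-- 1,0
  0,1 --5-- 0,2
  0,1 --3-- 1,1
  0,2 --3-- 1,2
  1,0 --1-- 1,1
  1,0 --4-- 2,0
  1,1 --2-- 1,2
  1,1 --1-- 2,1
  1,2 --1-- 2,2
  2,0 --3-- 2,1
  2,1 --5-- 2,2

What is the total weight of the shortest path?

Shortest path: 0,2 → 1,2 → 1,1 → 2,1 → 2,0, total weight = 9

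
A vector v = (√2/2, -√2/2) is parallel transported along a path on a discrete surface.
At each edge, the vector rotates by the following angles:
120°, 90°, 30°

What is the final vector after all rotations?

Total rotation: 120° + 90° + 30° = 240° ≡ -120° (mod 360°). Final vector: (-0.9659, -0.2588)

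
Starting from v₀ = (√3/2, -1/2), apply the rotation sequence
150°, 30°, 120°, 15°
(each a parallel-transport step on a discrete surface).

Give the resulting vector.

Total rotation: 150° + 30° + 120° + 15° = 315° ≡ -45° (mod 360°). Final vector: (0.2588, -0.9659)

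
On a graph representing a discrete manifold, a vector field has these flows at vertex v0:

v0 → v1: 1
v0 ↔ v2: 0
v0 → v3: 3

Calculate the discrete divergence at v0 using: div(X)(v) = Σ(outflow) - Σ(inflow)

Divergence = sum of outgoing flows = 1 + 0 + 3 = 4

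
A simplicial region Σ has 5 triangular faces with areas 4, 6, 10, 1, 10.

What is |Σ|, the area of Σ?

4 + 6 + 10 + 1 + 10 = 31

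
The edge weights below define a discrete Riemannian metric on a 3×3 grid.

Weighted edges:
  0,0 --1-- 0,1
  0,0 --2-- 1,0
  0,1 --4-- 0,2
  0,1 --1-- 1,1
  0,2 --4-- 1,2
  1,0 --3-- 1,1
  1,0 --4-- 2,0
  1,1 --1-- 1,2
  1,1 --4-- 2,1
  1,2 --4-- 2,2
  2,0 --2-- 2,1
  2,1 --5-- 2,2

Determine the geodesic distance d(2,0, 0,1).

Shortest path: 2,0 → 1,0 → 0,0 → 0,1, total weight = 7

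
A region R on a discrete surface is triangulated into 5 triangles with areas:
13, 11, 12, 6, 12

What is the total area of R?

13 + 11 + 12 + 6 + 12 = 54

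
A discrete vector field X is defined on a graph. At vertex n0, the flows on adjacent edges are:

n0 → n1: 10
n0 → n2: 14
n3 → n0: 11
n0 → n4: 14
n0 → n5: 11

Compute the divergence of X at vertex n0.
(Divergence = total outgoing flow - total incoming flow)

Divergence = sum of outgoing flows = 10 + 14 + (-11) + 14 + 11 = 38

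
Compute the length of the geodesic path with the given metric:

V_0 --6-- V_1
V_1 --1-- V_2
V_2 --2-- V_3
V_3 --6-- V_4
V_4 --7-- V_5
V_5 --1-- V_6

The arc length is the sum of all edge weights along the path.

Arc length = 6 + 1 + 2 + 6 + 7 + 1 = 23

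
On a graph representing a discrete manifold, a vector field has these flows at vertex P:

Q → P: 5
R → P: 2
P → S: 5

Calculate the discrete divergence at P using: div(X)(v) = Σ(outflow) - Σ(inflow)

Divergence = sum of outgoing flows = (-5) + (-2) + 5 = -2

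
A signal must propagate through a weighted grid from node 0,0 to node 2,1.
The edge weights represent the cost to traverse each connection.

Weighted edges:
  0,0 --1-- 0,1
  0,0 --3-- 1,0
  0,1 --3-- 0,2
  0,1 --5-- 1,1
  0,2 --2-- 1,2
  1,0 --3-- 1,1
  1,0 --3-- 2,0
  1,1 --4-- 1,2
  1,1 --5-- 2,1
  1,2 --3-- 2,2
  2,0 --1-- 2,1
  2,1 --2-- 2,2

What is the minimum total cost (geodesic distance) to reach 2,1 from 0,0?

Shortest path: 0,0 → 1,0 → 2,0 → 2,1, total weight = 7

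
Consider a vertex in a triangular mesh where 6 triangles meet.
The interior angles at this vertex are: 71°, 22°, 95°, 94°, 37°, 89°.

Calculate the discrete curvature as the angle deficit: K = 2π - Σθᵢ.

Sum of angles = 408°. K = 360° - 408° = -48° = -4π/15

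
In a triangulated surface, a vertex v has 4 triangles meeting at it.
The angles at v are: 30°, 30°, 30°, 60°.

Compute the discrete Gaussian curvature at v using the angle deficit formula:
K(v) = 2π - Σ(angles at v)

Sum of angles = 150°. K = 360° - 150° = 210° = 7π/6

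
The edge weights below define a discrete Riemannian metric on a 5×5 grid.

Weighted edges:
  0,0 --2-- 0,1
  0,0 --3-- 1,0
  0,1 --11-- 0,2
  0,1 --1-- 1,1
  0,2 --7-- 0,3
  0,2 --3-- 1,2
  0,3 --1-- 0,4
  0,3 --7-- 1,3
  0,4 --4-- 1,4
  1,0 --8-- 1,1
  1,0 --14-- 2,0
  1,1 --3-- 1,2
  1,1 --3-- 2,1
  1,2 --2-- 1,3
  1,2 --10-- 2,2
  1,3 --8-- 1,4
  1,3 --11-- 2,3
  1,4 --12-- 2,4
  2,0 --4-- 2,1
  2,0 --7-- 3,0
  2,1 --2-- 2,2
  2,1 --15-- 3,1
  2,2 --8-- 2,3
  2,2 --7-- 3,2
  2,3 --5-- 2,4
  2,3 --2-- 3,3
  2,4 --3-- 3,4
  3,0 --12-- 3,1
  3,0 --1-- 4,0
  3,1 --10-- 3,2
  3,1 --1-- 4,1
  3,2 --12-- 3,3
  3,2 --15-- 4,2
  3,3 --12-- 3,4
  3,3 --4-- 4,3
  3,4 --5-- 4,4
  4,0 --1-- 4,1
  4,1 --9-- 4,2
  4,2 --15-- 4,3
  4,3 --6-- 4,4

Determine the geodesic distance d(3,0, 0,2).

Shortest path: 3,0 → 2,0 → 2,1 → 1,1 → 1,2 → 0,2, total weight = 20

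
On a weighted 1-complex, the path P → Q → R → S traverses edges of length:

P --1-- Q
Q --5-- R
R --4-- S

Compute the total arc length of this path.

Arc length = 1 + 5 + 4 = 10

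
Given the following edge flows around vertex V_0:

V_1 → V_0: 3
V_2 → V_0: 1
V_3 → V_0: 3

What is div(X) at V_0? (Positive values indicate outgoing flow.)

Divergence = sum of outgoing flows = (-3) + (-1) + (-3) = -7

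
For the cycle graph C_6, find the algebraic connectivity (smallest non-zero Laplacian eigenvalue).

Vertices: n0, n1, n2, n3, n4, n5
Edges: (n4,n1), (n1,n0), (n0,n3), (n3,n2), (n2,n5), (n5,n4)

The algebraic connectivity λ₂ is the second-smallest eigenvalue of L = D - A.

The cycle graph C_n has Laplacian eigenvalues λ_k = 2 − 2cos(2πk/n), k = 0, 1, …, n−1. Here n = 6:
k=0: 2 − 2cos(0) = 0.0; k=1: 2 − 2cos(π/3) = 1.0; k=2: 2 − 2cos(2π/3) = 3.0; k=3: 2 − 2cos(π) = 4.0; k=4: 2 − 2cos(4π/3) = 3.0; k=5: 2 − 2cos(5π/3) = 1.0.
Laplacian eigenvalues: [0.0, 1.0, 1.0, 3.0, 3.0, 4.0]. Algebraic connectivity (smallest non-zero eigenvalue) = 1.0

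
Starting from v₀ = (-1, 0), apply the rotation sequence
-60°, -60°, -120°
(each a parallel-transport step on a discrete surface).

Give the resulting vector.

Total rotation: (-60°) + (-60°) + (-120°) = -240° ≡ 120° (mod 360°). Final vector: (0.5000, -0.8660)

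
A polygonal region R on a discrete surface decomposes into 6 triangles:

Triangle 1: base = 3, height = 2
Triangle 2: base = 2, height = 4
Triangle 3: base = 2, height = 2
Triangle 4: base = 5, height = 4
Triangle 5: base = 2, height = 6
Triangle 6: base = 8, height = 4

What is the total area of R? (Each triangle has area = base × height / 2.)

(1/2)×3×2 + (1/2)×2×4 + (1/2)×2×2 + (1/2)×5×4 + (1/2)×2×6 + (1/2)×8×4 = 41.0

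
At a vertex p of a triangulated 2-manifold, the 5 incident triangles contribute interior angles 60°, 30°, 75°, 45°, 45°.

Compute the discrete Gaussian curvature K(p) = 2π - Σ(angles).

Sum of angles = 255°. K = 360° - 255° = 105°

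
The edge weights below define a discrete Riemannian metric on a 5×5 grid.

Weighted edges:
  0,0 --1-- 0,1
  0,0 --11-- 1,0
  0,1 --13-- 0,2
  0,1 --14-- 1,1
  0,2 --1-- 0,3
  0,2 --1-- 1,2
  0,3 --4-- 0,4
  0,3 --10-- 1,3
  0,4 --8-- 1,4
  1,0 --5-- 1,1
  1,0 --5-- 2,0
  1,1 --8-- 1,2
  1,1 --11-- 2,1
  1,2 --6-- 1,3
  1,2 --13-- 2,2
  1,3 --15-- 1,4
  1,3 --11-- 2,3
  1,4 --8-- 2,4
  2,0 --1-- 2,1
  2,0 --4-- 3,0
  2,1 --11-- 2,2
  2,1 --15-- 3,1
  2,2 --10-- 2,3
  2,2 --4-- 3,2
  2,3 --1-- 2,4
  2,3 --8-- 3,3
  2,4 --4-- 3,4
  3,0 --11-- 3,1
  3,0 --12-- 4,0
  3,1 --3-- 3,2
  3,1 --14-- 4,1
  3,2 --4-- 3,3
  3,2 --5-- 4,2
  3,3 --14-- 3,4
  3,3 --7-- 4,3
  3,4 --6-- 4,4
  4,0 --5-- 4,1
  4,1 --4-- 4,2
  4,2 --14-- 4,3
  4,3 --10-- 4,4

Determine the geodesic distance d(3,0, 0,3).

Shortest path: 3,0 → 2,0 → 1,0 → 1,1 → 1,2 → 0,2 → 0,3, total weight = 24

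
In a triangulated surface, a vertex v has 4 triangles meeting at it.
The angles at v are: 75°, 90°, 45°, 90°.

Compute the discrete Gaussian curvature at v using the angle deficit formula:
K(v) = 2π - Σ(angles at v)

Sum of angles = 300°. K = 360° - 300° = 60° = π/3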